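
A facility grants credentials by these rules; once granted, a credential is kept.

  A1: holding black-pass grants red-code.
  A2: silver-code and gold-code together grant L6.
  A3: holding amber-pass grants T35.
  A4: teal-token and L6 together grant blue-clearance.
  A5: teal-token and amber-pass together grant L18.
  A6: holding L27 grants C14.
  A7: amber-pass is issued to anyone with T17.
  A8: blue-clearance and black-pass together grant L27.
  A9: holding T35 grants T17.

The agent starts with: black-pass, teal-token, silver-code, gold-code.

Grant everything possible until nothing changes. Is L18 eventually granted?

L18 would need teal-token and amber-pass (A5), but amber-pass is never granted.

No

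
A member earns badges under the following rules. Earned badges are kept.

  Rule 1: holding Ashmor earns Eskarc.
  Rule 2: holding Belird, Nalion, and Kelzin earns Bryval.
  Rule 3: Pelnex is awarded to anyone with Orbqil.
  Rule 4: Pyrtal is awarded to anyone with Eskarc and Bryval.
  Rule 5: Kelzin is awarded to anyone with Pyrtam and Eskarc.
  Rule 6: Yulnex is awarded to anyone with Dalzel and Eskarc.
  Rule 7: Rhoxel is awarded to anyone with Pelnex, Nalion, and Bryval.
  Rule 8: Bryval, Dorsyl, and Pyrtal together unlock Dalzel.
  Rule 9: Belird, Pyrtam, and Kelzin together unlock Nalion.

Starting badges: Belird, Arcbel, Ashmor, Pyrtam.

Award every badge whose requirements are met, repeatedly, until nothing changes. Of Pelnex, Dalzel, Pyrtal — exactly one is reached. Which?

With Ashmor, Eskarc is earned (Rule 1).
With Pyrtam and Eskarc, Kelzin is earned (Rule 5).
With Belird, Pyrtam, and Kelzin, Nalion is earned (Rule 9).
With Belird, Nalion, and Kelzin, Bryval is earned (Rule 2).
With Eskarc and Bryval, Pyrtal is earned (Rule 4).
Pelnex would need Orbqil (Rule 3), but Orbqil is never earned. Dalzel would need Bryval, Dorsyl, and Pyrtal (Rule 8), but Dorsyl is never earned.

Pyrtal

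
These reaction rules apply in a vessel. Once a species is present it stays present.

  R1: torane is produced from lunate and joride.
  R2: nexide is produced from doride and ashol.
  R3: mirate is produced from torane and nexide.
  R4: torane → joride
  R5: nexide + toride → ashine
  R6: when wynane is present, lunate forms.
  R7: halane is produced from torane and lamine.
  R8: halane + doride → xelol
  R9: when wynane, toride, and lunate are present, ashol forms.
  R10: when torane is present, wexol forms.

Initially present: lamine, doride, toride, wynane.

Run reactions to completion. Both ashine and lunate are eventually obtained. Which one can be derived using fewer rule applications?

lunate: wynane present → lunate forms (R6). [1 rule application]
ashine: wynane present → lunate forms (R6). wynane, toride, and lunate present → ashol forms (R9). doride and ashol present → nexide forms (R2). nexide and toride present → ashine forms (R5). [4 rule applications]
lunate needs fewer.

lunate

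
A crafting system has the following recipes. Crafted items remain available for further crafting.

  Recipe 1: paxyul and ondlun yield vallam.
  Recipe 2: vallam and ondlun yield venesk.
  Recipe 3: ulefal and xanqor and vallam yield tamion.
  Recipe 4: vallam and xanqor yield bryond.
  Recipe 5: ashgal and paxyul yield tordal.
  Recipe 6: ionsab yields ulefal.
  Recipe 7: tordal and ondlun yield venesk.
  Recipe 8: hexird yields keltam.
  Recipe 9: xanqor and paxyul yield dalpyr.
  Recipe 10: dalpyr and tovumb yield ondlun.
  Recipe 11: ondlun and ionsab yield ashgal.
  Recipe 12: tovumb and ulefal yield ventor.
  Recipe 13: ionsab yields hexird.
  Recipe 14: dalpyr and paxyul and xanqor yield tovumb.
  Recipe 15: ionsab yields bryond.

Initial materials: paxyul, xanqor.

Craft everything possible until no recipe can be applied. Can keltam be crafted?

keltam would need hexird (Recipe 8), but hexird is never obtained.

No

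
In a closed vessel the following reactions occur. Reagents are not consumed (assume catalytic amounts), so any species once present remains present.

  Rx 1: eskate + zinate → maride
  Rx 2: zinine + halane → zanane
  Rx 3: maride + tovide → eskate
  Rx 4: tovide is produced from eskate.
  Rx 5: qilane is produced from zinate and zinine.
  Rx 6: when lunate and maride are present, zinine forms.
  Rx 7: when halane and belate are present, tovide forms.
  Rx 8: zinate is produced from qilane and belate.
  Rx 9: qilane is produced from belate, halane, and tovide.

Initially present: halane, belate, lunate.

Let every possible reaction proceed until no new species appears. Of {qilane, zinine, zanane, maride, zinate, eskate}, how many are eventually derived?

2

halane and belate present → tovide forms (Rx 7).
belate, halane, and tovide present → qilane forms (Rx 9).
qilane and belate present → zinate forms (Rx 8).
qilane: reached.
zinine would need lunate and maride (Rx 6), but maride never forms.
zanane would need zinine and halane (Rx 2), but zinine never forms.
maride would need eskate and zinate (Rx 1), but eskate never forms.
zinate: reached.
eskate would need maride and tovide (Rx 3), but maride never forms.
Reached: qilane and zinate — 2 of the 6.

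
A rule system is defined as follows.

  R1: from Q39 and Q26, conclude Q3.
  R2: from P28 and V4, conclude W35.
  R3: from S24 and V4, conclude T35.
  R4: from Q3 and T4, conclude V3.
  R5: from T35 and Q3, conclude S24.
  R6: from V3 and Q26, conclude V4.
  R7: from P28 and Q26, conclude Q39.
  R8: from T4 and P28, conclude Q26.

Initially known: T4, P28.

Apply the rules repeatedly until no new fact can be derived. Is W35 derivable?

Yes

From T4 and P28, R8 gives Q26.
From P28 and Q26, R7 gives Q39.
Q39 and Q26 hold, so Q3 follows (R1).
From Q3 and T4, R4 gives V3.
V3 and Q26 hold, so V4 follows (R6).
From P28 and V4, R2 gives W35.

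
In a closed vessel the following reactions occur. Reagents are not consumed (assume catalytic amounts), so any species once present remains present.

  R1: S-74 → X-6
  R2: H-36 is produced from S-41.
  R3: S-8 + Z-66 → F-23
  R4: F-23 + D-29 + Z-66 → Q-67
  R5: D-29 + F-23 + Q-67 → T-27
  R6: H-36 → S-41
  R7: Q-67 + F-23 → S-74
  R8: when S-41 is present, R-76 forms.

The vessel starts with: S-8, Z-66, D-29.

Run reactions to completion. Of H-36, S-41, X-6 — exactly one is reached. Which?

S-8 and Z-66 present → F-23 forms (R3).
F-23, D-29, and Z-66 present → Q-67 forms (R4).
Q-67 and F-23 present → S-74 forms (R7).
S-74 present → X-6 forms (R1).
S-41 would need H-36 (R6), but H-36 never forms. H-36 would need S-41 (R2), but S-41 never forms.

X-6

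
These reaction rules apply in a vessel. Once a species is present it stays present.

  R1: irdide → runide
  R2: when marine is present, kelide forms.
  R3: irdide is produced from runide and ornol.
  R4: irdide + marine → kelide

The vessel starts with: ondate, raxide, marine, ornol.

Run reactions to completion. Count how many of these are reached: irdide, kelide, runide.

1

marine present → kelide forms (R2).
irdide would need runide and ornol (R3), but runide never forms.
kelide: reached.
runide would need irdide (R1), but irdide never forms.
Reached: kelide — 1 of the 3.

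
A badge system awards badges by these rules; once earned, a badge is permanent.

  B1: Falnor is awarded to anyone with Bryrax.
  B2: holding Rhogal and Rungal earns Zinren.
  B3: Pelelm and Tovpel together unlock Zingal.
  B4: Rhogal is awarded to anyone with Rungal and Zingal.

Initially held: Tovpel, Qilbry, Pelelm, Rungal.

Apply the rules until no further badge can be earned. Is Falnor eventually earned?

Falnor would need Bryrax (B1), but Bryrax is never earned.

No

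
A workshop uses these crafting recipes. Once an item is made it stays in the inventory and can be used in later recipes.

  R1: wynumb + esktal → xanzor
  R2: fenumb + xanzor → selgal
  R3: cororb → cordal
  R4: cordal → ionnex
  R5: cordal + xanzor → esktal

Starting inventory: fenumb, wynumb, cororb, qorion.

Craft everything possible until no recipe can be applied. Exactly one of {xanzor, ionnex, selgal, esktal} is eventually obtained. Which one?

Using R3, cororb makes cordal.
cordal → ionnex (R4).
xanzor would need wynumb and esktal (R1), but esktal is never obtained. esktal would need cordal and xanzor (R5), but xanzor is never obtained. selgal would need fenumb and xanzor (R2), but xanzor is never obtained.

ionnex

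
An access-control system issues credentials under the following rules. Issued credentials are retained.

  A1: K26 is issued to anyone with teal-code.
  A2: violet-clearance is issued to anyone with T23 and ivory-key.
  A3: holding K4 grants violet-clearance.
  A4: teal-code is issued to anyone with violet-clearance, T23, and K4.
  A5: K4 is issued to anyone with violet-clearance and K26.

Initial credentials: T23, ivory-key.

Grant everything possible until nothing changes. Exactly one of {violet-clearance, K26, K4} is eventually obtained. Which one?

violet-clearance

Holding T23 and ivory-key grants violet-clearance (A2).
K26 would need teal-code (A1), but teal-code is never granted. K4 would need violet-clearance and K26 (A5), but K26 is never granted.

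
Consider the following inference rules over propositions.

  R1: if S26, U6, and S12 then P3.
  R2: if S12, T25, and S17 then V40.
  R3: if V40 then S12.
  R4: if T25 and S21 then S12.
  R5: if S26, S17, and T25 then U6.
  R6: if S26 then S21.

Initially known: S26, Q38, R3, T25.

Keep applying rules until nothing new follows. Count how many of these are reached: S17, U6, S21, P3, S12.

2

From S26, R6 gives S21.
From T25 and S21, R4 gives S12.
No rule produces S17, and it is not given.
U6 would need S26, S17, and T25 (R5), but S17 is never established.
S21: reached.
P3 would need S26, U6, and S12 (R1), but U6 is never established.
S12: reached.
Reached: S21 and S12 — 2 of the 5.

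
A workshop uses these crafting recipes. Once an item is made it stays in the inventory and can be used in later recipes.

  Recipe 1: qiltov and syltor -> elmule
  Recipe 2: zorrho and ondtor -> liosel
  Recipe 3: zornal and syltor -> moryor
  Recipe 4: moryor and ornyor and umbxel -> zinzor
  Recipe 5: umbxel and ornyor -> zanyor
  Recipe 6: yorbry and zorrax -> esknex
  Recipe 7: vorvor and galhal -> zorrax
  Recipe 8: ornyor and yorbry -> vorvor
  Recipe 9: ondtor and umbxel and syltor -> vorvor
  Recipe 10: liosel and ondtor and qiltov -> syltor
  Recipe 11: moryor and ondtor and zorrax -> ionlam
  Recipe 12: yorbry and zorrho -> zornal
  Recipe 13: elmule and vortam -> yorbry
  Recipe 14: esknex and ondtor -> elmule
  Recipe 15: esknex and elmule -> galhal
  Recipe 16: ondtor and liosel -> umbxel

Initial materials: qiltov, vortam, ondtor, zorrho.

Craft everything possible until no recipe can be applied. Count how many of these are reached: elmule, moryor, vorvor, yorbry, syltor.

zorrho and ondtor -> liosel (Recipe 2).
liosel and ondtor and qiltov -> syltor (Recipe 10).
Using Recipe 16, ondtor and liosel make umbxel.
Using Recipe 1, qiltov and syltor make elmule.
Using Recipe 9, ondtor, umbxel, and syltor make vorvor.
elmule and vortam -> yorbry (Recipe 13).
yorbry and zorrho -> zornal (Recipe 12).
Using Recipe 3, zornal and syltor make moryor.
elmule: reached.
moryor: reached.
vorvor: reached.
yorbry: reached.
syltor: reached.
All 5 are reached.

5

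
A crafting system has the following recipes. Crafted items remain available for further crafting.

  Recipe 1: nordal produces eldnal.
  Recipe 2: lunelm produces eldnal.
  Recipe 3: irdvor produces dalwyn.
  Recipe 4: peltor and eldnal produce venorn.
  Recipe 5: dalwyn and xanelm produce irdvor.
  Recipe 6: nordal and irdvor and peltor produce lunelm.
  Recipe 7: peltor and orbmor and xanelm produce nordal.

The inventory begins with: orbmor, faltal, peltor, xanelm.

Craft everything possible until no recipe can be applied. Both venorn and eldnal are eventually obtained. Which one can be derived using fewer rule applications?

eldnal

eldnal: Using Recipe 7, peltor, orbmor, and xanelm make nordal. Using Recipe 1, nordal makes eldnal. [2 rule applications]
venorn: Using Recipe 7, peltor, orbmor, and xanelm make nordal. nordal → eldnal (Recipe 1). peltor and eldnal → venorn (Recipe 4). [3 rule applications]
eldnal needs fewer.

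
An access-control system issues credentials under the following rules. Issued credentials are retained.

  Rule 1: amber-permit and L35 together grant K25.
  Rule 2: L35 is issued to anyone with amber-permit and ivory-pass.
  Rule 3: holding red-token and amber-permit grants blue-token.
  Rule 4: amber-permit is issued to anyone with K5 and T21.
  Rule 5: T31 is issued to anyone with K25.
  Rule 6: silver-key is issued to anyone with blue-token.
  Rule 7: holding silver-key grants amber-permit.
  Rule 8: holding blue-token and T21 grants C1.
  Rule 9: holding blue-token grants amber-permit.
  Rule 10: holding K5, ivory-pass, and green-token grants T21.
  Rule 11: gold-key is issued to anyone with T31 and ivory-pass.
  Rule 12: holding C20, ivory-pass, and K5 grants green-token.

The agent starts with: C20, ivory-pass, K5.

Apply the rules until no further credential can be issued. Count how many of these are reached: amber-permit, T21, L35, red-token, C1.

Holding C20, ivory-pass, and K5 grants green-token (Rule 12).
Holding K5, ivory-pass, and green-token grants T21 (Rule 10).
Holding K5 and T21 grants amber-permit (Rule 4).
Holding amber-permit and ivory-pass grants L35 (Rule 2).
amber-permit: reached.
T21: reached.
L35: reached.
No rule produces red-token, and it is not given.
C1 would need blue-token and T21 (Rule 8), but blue-token is never granted.
Reached: amber-permit, T21, and L35 — 3 of the 5.

3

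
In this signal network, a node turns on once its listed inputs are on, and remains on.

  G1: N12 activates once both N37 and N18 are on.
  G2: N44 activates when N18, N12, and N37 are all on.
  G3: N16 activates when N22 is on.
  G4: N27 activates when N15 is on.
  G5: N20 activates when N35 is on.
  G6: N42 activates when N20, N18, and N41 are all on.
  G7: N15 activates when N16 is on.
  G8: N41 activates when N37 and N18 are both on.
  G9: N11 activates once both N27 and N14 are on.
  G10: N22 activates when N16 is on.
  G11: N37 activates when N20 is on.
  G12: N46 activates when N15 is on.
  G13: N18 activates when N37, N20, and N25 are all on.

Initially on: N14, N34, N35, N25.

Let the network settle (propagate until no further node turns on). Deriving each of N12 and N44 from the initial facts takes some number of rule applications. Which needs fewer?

N12

N12: N35 is on, so N20 activates (G5). G11: N20 on → N37 on. G13: N37, N20, and N25 on → N18 on. N37 and N18 are on, so N12 activates (G1). [4 rule applications]
N44: N35 is on, so N20 activates (G5). G11: N20 on → N37 on. N37, N20, and N25 are on, so N18 activates (G13). N37 and N18 are on, so N12 activates (G1). G2: N18, N12, and N37 on → N44 on. [5 rule applications]
N12 needs fewer.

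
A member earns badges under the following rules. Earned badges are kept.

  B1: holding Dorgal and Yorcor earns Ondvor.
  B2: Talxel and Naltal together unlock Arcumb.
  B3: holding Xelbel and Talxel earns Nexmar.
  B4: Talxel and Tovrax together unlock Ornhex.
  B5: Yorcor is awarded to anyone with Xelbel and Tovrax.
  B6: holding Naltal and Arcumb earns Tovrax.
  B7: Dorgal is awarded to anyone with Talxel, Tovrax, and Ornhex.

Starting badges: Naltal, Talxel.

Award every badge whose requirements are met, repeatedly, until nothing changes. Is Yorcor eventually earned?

Yorcor would need Xelbel and Tovrax (B5), but Xelbel is never earned.

No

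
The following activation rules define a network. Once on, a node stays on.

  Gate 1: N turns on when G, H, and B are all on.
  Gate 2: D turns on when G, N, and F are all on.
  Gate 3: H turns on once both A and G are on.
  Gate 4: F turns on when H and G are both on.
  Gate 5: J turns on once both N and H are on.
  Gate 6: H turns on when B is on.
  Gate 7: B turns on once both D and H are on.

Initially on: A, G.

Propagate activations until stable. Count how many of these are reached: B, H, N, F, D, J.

2

Gate 3: A and G on → H on.
H and G are on, so F turns on (Gate 4).
B would need D and H (Gate 7), but D never turns on.
H: reached.
N would need G, H, and B (Gate 1), but B never turns on.
F: reached.
D would need G, N, and F (Gate 2), but N never turns on.
J would need N and H (Gate 5), but N never turns on.
Reached: H and F — 2 of the 6.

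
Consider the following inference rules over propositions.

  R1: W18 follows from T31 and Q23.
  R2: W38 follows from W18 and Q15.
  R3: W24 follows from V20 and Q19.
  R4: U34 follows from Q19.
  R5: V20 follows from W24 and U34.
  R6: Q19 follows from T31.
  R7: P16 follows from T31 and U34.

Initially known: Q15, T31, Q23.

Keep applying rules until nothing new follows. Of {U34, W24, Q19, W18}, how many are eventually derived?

From T31 and Q23, R1 gives W18.
From T31, R6 gives Q19.
Q19 holds, so U34 follows (R4).
U34: reached.
W24 would need V20 and Q19 (R3), but V20 is never established.
Q19: reached.
W18: reached.
Reached: U34, Q19, and W18 — 3 of the 4.

3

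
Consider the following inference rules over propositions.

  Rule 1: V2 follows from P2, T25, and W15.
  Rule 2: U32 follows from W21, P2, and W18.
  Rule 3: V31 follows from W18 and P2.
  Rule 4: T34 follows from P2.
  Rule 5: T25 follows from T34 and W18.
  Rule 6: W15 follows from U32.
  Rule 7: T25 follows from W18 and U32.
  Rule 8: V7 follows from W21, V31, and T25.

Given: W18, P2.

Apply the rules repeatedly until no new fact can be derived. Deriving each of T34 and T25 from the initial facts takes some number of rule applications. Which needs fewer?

T34

T34: From P2, Rule 4 gives T34. [1 rule application]
T25: P2 holds, so T34 follows (Rule 4). From T34 and W18, Rule 5 gives T25. [2 rule applications]
T34 needs fewer.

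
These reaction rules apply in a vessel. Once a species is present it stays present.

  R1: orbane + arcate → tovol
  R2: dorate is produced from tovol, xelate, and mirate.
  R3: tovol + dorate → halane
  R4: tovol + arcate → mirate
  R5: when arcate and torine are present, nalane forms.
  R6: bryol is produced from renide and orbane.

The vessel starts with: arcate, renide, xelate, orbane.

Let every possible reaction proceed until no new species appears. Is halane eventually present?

orbane and arcate present → tovol forms (R1).
tovol and arcate present → mirate forms (R4).
tovol, xelate, and mirate present → dorate forms (R2).
tovol and dorate present → halane forms (R3).

Yes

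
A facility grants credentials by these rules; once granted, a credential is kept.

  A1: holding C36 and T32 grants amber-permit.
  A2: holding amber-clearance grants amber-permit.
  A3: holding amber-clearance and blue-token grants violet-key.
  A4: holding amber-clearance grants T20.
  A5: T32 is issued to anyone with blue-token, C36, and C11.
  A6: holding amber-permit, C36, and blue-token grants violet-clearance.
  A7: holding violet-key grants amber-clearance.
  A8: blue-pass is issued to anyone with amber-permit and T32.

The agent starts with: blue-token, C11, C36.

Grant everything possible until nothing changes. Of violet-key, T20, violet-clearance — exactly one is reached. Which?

Holding blue-token, C36, and C11 grants T32 (A5).
Holding C36 and T32 grants amber-permit (A1).
Holding amber-permit, C36, and blue-token grants violet-clearance (A6).
T20 would need amber-clearance (A4), but amber-clearance is never granted. violet-key would need amber-clearance and blue-token (A3), but amber-clearance is never granted.

violet-clearance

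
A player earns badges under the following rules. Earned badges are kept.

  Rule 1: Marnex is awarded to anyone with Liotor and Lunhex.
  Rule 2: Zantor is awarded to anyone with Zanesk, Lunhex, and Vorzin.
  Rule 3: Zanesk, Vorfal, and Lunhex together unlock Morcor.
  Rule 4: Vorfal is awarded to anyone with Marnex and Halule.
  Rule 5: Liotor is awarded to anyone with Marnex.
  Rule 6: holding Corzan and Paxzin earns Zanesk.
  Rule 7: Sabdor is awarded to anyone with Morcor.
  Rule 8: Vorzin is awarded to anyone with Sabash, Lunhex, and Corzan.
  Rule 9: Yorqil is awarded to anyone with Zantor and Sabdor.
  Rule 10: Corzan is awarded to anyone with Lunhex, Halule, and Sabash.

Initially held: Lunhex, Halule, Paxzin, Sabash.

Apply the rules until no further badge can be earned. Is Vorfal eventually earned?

No

Vorfal would need Marnex and Halule (Rule 4), but Marnex is never earned.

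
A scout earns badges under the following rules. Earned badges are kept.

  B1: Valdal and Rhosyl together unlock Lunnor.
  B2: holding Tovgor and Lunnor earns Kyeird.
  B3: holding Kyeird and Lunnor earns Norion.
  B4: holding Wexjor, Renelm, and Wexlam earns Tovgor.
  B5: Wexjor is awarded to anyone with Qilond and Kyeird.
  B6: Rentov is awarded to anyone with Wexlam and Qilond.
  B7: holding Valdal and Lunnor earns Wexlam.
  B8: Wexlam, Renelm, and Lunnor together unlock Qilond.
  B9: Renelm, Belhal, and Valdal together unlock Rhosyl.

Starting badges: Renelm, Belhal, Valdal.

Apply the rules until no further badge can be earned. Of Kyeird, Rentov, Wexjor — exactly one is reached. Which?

Rentov

With Renelm, Belhal, and Valdal, Rhosyl is earned (B9).
With Valdal and Rhosyl, Lunnor is earned (B1).
With Valdal and Lunnor, Wexlam is earned (B7).
With Wexlam, Renelm, and Lunnor, Qilond is earned (B8).
With Wexlam and Qilond, Rentov is earned (B6).
Wexjor would need Qilond and Kyeird (B5), but Kyeird is never earned. Kyeird would need Tovgor and Lunnor (B2), but Tovgor is never earned.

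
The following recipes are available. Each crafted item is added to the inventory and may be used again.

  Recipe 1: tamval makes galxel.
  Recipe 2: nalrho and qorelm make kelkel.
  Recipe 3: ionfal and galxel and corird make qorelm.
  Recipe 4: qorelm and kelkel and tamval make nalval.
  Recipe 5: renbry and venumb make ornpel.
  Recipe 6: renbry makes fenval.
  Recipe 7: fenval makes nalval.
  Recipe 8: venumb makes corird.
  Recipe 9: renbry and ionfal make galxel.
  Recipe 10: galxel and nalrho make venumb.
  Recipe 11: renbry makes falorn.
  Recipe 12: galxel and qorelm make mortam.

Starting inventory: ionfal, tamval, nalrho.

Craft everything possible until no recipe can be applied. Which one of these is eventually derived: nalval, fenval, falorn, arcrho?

Using Recipe 1, tamval makes galxel.
Using Recipe 10, galxel and nalrho make venumb.
Using Recipe 8, venumb makes corird.
Using Recipe 3, ionfal, galxel, and corird make qorelm.
Using Recipe 2, nalrho and qorelm make kelkel.
Using Recipe 4, qorelm, kelkel, and tamval make nalval.
falorn would need renbry (Recipe 11), but renbry is never obtained. No rule produces arcrho, and it is not given. fenval would need renbry (Recipe 6), but renbry is never obtained.

nalval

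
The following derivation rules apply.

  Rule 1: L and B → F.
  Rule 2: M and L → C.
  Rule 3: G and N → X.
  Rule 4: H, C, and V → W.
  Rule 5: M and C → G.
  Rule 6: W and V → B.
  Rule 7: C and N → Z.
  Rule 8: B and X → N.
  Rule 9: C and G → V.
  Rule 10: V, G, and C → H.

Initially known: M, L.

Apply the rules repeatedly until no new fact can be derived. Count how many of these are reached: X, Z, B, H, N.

From M and L, Rule 2 gives C.
M and C hold, so G follows (Rule 5).
From C and G, Rule 9 gives V.
From V, G, and C, Rule 10 gives H.
From H, C, and V, Rule 4 gives W.
From W and V, Rule 6 gives B.
X would need G and N (Rule 3), but N is never established.
Z would need C and N (Rule 7), but N is never established.
B: reached.
H: reached.
N would need B and X (Rule 8), but X is never established.
Reached: B and H — 2 of the 5.

2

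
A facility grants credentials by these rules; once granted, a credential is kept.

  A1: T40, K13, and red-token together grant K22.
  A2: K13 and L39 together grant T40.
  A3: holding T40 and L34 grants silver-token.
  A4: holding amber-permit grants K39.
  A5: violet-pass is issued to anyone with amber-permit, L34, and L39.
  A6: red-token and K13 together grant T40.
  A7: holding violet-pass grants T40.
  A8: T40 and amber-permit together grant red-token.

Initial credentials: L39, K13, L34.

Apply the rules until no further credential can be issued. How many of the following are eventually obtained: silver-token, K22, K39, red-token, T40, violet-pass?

2

Holding K13 and L39 grants T40 (A2).
Holding T40 and L34 grants silver-token (A3).
silver-token: reached.
K22 would need T40, K13, and red-token (A1), but red-token is never granted.
K39 would need amber-permit (A4), but amber-permit is never granted.
red-token would need T40 and amber-permit (A8), but amber-permit is never granted.
T40: reached.
violet-pass would need amber-permit, L34, and L39 (A5), but amber-permit is never granted.
Reached: silver-token and T40 — 2 of the 6.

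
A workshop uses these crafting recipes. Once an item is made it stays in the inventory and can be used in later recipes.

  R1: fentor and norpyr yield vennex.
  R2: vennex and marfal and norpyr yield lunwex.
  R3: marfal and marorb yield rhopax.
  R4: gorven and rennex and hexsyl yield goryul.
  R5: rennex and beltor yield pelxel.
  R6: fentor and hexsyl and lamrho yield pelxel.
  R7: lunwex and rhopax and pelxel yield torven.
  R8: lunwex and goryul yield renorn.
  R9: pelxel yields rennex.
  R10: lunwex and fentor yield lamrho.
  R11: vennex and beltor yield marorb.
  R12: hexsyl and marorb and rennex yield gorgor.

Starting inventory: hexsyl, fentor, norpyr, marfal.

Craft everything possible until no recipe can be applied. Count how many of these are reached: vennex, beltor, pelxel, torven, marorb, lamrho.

3

fentor and norpyr → vennex (R1).
Using R2, vennex, marfal, and norpyr make lunwex.
Using R10, lunwex and fentor make lamrho.
Using R6, fentor, hexsyl, and lamrho make pelxel.
vennex: reached.
No rule produces beltor, and it is not given.
pelxel: reached.
torven would need lunwex, rhopax, and pelxel (R7), but rhopax is never obtained.
marorb would need vennex and beltor (R11), but beltor is never obtained.
lamrho: reached.
Reached: vennex, pelxel, and lamrho — 3 of the 6.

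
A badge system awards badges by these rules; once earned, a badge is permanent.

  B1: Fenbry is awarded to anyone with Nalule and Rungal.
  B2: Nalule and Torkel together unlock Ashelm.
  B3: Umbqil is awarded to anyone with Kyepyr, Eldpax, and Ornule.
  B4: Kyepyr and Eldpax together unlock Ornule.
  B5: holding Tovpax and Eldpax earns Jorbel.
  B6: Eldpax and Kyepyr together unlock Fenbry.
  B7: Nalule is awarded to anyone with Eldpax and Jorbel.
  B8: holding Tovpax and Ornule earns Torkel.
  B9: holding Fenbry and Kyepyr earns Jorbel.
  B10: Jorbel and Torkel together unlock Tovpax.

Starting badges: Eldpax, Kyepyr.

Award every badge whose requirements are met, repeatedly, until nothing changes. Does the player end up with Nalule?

With Eldpax and Kyepyr, Fenbry is earned (B6).
With Fenbry and Kyepyr, Jorbel is earned (B9).
With Eldpax and Jorbel, Nalule is earned (B7).

Yes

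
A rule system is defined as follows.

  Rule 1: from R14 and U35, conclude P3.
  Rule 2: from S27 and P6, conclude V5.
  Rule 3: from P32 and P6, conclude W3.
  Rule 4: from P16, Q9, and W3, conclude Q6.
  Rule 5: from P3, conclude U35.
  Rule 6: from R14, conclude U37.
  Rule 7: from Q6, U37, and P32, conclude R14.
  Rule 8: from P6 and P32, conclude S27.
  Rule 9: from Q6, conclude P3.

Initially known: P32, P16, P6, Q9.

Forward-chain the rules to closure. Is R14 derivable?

R14 would need Q6, U37, and P32 (Rule 7), but U37 is never established.

No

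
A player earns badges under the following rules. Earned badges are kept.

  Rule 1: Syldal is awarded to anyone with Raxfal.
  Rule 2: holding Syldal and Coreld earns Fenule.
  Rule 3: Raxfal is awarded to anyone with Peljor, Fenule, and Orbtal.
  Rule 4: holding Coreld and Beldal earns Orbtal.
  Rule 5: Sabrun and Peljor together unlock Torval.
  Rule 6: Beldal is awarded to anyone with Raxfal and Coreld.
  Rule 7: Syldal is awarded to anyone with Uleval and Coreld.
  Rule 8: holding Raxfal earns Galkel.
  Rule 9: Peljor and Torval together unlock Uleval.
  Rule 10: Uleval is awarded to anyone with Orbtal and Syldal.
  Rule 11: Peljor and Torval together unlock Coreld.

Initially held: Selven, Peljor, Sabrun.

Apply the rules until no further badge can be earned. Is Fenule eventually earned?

With Sabrun and Peljor, Torval is earned (Rule 5).
With Peljor and Torval, Uleval is earned (Rule 9).
With Peljor and Torval, Coreld is earned (Rule 11).
With Uleval and Coreld, Syldal is earned (Rule 7).
With Syldal and Coreld, Fenule is earned (Rule 2).

Yes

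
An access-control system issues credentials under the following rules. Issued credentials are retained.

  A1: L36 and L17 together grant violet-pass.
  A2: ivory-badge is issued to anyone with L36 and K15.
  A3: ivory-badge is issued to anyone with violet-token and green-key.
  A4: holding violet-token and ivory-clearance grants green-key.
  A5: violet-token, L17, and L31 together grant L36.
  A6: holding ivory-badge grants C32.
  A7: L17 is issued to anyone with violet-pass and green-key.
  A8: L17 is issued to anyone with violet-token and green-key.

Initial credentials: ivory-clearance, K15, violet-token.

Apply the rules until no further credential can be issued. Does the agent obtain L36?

L36 would need violet-token, L17, and L31 (A5), but L31 is never granted.

No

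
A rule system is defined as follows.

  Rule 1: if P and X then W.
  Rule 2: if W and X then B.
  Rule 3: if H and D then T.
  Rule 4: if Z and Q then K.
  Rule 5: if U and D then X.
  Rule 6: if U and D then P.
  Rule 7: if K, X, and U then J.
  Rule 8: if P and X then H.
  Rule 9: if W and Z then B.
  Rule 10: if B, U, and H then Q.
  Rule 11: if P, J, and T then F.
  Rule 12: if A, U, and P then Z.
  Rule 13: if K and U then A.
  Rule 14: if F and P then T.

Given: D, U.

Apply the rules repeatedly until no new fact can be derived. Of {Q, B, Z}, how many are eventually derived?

U and D hold, so X follows (Rule 5).
From U and D, Rule 6 gives P.
P and X hold, so H follows (Rule 8).
From P and X, Rule 1 gives W.
W and X hold, so B follows (Rule 2).
From B, U, and H, Rule 10 gives Q.
Q: reached.
B: reached.
Z would need A, U, and P (Rule 12), but A is never established.
Reached: Q and B — 2 of the 3.

2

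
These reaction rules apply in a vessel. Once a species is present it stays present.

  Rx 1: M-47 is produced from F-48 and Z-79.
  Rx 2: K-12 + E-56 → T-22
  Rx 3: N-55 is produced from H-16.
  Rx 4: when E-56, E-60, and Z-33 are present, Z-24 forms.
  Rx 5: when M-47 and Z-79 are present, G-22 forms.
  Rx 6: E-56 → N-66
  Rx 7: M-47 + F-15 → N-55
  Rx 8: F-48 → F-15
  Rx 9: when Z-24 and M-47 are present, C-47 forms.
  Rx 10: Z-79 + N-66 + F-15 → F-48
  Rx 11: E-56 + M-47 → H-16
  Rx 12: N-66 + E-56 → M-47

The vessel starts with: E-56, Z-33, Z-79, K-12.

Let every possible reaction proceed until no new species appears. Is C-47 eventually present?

C-47 would need Z-24 and M-47 (Rx 9), but Z-24 never forms.

No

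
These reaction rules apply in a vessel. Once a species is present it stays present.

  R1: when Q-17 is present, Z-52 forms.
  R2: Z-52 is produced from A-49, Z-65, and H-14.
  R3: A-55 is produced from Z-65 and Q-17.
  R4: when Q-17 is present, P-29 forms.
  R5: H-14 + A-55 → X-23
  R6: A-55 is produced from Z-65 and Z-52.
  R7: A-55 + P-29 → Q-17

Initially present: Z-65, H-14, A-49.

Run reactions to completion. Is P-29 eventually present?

No

P-29 would need Q-17 (R4), but Q-17 never forms.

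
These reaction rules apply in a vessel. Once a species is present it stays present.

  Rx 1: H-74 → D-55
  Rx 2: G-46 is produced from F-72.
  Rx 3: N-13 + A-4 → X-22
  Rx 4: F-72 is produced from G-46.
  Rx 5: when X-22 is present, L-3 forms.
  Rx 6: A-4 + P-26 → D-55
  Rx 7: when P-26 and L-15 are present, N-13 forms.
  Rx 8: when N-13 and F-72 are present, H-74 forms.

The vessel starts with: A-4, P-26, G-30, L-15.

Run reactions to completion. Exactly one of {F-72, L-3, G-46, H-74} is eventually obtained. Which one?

P-26 and L-15 present → N-13 forms (Rx 7).
N-13 and A-4 present → X-22 forms (Rx 3).
X-22 present → L-3 forms (Rx 5).
F-72 would need G-46 (Rx 4), but G-46 never forms. G-46 would need F-72 (Rx 2), but F-72 never forms. H-74 would need N-13 and F-72 (Rx 8), but F-72 never forms.

L-3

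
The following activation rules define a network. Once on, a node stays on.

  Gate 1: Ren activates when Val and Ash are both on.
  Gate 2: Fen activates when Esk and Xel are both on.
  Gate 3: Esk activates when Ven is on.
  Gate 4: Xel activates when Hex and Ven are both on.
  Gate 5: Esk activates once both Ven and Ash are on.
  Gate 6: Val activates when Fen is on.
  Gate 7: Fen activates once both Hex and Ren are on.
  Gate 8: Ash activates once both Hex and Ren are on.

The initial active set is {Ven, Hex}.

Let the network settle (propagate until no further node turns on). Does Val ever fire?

Hex and Ven are on, so Xel activates (Gate 4).
Gate 3: Ven on → Esk on.
Esk and Xel are on, so Fen activates (Gate 2).
Gate 6: Fen on → Val on.

Yes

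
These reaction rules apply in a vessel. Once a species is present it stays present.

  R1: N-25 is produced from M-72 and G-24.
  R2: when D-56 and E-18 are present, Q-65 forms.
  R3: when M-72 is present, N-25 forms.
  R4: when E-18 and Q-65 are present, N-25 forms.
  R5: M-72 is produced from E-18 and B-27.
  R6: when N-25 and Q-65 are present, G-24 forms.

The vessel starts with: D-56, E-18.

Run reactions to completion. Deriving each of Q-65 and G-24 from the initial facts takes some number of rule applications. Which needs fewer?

Q-65

Q-65: D-56 and E-18 present → Q-65 forms (R2). [1 rule application]
G-24: D-56 and E-18 present → Q-65 forms (R2). E-18 and Q-65 present → N-25 forms (R4). N-25 and Q-65 present → G-24 forms (R6). [3 rule applications]
Q-65 needs fewer.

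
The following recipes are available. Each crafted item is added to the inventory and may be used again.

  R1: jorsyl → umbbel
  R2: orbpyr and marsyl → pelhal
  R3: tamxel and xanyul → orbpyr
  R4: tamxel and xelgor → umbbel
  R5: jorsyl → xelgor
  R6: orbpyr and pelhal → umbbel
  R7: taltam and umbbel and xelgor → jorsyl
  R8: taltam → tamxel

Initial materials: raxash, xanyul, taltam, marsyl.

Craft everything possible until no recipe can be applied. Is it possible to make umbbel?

Yes

Using R8, taltam makes tamxel.
tamxel and xanyul → orbpyr (R3).
Using R2, orbpyr and marsyl make pelhal.
orbpyr and pelhal → umbbel (R6).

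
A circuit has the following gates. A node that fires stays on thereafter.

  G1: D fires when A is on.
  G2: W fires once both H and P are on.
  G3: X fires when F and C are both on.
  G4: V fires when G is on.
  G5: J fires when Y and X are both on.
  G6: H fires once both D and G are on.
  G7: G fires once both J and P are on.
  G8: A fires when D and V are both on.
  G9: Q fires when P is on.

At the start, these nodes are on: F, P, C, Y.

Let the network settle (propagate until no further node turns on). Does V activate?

Yes

G3: F and C on → X on.
Y and X are on, so J fires (G5).
G7: J and P on → G on.
G4: G on → V on.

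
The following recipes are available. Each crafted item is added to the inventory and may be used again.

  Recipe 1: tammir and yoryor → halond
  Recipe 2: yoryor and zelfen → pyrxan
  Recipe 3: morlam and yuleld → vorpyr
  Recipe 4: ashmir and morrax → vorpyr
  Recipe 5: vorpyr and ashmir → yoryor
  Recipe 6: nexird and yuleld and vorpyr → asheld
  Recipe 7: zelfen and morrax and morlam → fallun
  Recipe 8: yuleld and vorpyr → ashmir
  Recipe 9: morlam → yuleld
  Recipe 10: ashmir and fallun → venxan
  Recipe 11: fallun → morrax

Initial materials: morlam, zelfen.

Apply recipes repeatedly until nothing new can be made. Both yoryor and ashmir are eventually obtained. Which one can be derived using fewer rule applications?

ashmir

ashmir: morlam → yuleld (Recipe 9). morlam and yuleld → vorpyr (Recipe 3). Using Recipe 8, yuleld and vorpyr make ashmir. [3 rule applications]
yoryor: Using Recipe 9, morlam makes yuleld. Using Recipe 3, morlam and yuleld make vorpyr. Using Recipe 8, yuleld and vorpyr make ashmir. Using Recipe 5, vorpyr and ashmir make yoryor. [4 rule applications]
ashmir needs fewer.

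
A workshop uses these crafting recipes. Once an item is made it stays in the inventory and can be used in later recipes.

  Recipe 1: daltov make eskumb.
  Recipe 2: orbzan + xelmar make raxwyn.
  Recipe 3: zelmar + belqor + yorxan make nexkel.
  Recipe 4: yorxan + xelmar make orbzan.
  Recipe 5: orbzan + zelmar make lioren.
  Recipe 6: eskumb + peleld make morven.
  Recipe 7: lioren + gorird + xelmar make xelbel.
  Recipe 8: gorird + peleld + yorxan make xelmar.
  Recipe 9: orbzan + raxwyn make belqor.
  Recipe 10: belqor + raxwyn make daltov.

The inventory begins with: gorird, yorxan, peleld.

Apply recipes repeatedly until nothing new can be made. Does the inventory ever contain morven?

Using Recipe 8, gorird, peleld, and yorxan make xelmar.
Using Recipe 4, yorxan and xelmar make orbzan.
orbzan + xelmar → raxwyn (Recipe 2).
orbzan + raxwyn → belqor (Recipe 9).
Using Recipe 10, belqor and raxwyn make daltov.
Using Recipe 1, daltov makes eskumb.
Using Recipe 6, eskumb and peleld make morven.

Yes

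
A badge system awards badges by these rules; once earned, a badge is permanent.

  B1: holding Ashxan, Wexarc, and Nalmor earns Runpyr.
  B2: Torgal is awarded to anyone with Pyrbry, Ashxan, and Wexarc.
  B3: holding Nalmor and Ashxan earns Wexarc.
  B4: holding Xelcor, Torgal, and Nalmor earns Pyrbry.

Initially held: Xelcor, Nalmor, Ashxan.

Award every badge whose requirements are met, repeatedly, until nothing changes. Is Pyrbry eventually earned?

Pyrbry would need Xelcor, Torgal, and Nalmor (B4), but Torgal is never earned.

No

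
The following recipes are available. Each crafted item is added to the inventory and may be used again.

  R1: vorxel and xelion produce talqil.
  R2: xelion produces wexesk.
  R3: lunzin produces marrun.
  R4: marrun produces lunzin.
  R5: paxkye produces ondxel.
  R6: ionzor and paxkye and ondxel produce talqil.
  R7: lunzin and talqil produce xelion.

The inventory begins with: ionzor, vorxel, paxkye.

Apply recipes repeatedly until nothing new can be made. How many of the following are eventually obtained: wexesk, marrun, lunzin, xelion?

0

wexesk would need xelion (R2), but xelion is never obtained.
marrun would need lunzin (R3), but lunzin is never obtained.
lunzin would need marrun (R4), but marrun is never obtained.
xelion would need lunzin and talqil (R7), but lunzin is never obtained.
None of the 4 are reached.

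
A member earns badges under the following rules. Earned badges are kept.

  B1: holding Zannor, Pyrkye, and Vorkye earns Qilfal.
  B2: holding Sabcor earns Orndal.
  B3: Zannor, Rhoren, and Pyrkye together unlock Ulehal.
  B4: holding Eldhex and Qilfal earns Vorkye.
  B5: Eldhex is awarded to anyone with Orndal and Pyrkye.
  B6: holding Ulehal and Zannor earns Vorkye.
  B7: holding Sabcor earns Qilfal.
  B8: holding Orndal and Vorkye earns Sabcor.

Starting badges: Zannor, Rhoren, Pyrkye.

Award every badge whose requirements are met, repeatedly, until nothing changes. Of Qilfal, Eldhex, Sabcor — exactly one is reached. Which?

Qilfal

With Zannor, Rhoren, and Pyrkye, Ulehal is earned (B3).
With Ulehal and Zannor, Vorkye is earned (B6).
With Zannor, Pyrkye, and Vorkye, Qilfal is earned (B1).
Eldhex would need Orndal and Pyrkye (B5), but Orndal is never earned. Sabcor would need Orndal and Vorkye (B8), but Orndal is never earned.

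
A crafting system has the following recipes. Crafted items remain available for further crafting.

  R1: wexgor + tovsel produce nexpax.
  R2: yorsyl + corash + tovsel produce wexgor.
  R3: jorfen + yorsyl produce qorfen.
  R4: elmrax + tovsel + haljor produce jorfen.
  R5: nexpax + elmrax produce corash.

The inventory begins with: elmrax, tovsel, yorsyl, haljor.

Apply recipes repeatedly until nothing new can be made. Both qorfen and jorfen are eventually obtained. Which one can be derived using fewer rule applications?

jorfen

jorfen: Using R4, elmrax, tovsel, and haljor make jorfen. [1 rule application]
qorfen: Using R4, elmrax, tovsel, and haljor make jorfen. jorfen + yorsyl → qorfen (R3). [2 rule applications]
jorfen needs fewer.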